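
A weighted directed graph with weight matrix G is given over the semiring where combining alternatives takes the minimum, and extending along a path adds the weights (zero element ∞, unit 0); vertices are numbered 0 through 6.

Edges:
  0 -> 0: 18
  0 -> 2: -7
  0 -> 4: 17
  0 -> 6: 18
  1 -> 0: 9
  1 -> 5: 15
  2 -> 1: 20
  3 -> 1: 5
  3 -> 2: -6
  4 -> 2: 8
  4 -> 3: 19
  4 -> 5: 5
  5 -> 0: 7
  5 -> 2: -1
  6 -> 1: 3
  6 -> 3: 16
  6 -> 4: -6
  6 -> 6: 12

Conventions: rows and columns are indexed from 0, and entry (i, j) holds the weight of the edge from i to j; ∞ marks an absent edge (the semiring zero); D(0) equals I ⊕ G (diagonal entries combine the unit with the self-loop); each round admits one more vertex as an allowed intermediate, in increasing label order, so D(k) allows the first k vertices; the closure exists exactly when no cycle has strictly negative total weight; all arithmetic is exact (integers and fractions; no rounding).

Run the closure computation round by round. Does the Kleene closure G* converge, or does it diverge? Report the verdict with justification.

D(0):
  [0, ∞, -7, ∞, 17, ∞, 18]
  [9, 0, ∞, ∞, ∞, 15, ∞]
  [∞, 20, 0, ∞, ∞, ∞, ∞]
  [∞, 5, -6, 0, ∞, ∞, ∞]
  [∞, ∞, 8, 19, 0, 5, ∞]
  [7, ∞, -1, ∞, ∞, 0, ∞]
  [∞, 3, ∞, 16, -6, ∞, 0]
D(1):
  [0, ∞, -7, ∞, 17, ∞, 18]
  [9, 0, 2, ∞, 26, 15, 27]
  [∞, 20, 0, ∞, ∞, ∞, ∞]
  [∞, 5, -6, 0, ∞, ∞, ∞]
  [∞, ∞, 8, 19, 0, 5, ∞]
  [7, ∞, -1, ∞, 24, 0, 25]
  [∞, 3, ∞, 16, -6, ∞, 0]
D(2):
  [0, ∞, -7, ∞, 17, ∞, 18]
  [9, 0, 2, ∞, 26, 15, 27]
  [29, 20, 0, ∞, 46, 35, 47]
  [14, 5, -6, 0, 31, 20, 32]
  [∞, ∞, 8, 19, 0, 5, ∞]
  [7, ∞, -1, ∞, 24, 0, 25]
  [12, 3, 5, 16, -6, 18, 0]
D(3):
  [0, 13, -7, ∞, 17, 28, 18]
  [9, 0, 2, ∞, 26, 15, 27]
  [29, 20, 0, ∞, 46, 35, 47]
  [14, 5, -6, 0, 31, 20, 32]
  [37, 28, 8, 19, 0, 5, 55]
  [7, 19, -1, ∞, 24, 0, 25]
  [12, 3, 5, 16, -6, 18, 0]
D(4):
  [0, 13, -7, ∞, 17, 28, 18]
  [9, 0, 2, ∞, 26, 15, 27]
  [29, 20, 0, ∞, 46, 35, 47]
  [14, 5, -6, 0, 31, 20, 32]
  [33, 24, 8, 19, 0, 5, 51]
  [7, 19, -1, ∞, 24, 0, 25]
  [12, 3, 5, 16, -6, 18, 0]
D(5):
  [0, 13, -7, 36, 17, 22, 18]
  [9, 0, 2, 45, 26, 15, 27]
  [29, 20, 0, 65, 46, 35, 47]
  [14, 5, -6, 0, 31, 20, 32]
  [33, 24, 8, 19, 0, 5, 51]
  [7, 19, -1, 43, 24, 0, 25]
  [12, 3, 2, 13, -6, -1, 0]
D(6):
  [0, 13, -7, 36, 17, 22, 18]
  [9, 0, 2, 45, 26, 15, 27]
  [29, 20, 0, 65, 46, 35, 47]
  [14, 5, -6, 0, 31, 20, 32]
  [12, 24, 4, 19, 0, 5, 30]
  [7, 19, -1, 43, 24, 0, 25]
  [6, 3, -2, 13, -6, -1, 0]
D(7):
  [0, 13, -7, 31, 12, 17, 18]
  [9, 0, 2, 40, 21, 15, 27]
  [29, 20, 0, 60, 41, 35, 47]
  [14, 5, -6, 0, 26, 20, 32]
  [12, 24, 4, 19, 0, 5, 30]
  [7, 19, -1, 38, 19, 0, 25]
  [6, 3, -2, 13, -6, -1, 0]
Key observation: every diagonal entry stays at the unit through all rounds, so no improving cycle exists.
Answer: CONVERGES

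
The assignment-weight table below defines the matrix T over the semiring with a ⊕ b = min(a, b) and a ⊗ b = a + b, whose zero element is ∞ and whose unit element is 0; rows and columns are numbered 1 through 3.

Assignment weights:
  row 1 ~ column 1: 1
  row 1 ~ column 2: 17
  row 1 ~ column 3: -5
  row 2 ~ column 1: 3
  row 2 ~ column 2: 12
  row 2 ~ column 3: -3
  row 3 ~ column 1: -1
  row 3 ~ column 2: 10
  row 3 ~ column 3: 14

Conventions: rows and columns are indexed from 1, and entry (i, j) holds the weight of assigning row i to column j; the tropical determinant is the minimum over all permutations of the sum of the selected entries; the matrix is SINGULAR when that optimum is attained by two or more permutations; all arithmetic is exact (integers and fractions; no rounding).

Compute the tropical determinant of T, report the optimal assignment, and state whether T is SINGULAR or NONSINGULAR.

σ = (1, 2, 3): 1 + 12 + 14 = 27
σ = (1, 3, 2): 1 + (-3) + 10 = 8
σ = (2, 1, 3): 17 + 3 + 14 = 34
σ = (2, 3, 1): 17 + (-3) + (-1) = 13
σ = (3, 1, 2): (-5) + 3 + 10 = 8
σ = (3, 2, 1): (-5) + 12 + (-1) = 6
Optimal value attained by: σ = (3, 2, 1).
Answer: det⊕(T) = 6; verdict: NONSINGULAR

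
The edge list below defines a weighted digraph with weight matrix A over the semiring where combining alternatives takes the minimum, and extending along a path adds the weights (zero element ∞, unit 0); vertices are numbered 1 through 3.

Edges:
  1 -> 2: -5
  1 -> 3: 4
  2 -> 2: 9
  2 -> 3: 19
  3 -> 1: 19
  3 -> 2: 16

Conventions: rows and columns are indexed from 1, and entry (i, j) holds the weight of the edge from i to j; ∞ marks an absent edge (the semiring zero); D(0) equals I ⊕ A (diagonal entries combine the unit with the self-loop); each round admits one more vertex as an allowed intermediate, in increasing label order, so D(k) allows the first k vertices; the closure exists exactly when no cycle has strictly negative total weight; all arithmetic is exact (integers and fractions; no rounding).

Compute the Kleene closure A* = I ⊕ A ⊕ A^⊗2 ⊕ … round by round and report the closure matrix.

D(0):
  [0, -5, 4]
  [∞, 0, 19]
  [19, 16, 0]
D(1):
  [0, -5, 4]
  [∞, 0, 19]
  [19, 14, 0]
D(2):
  [0, -5, 4]
  [∞, 0, 19]
  [19, 14, 0]
D(3):
  [0, -5, 4]
  [38, 0, 19]
  [19, 14, 0]
Answer: A* = [[0, -5, 4], [38, 0, 19], [19, 14, 0]]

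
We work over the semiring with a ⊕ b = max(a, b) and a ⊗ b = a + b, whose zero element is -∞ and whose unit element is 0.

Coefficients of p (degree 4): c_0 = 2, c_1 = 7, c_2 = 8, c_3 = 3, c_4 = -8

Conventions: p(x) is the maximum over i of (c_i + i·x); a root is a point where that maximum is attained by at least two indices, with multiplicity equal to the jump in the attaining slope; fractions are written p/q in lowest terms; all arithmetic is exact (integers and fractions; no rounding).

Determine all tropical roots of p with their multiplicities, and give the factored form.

hull edge (i=0, c=2) to (i=1, c=7): slope 5, span 1
hull edge (i=1, c=7) to (i=2, c=8): slope 1, span 1
hull edge (i=2, c=8) to (i=3, c=3): slope -5, span 1
hull edge (i=3, c=3) to (i=4, c=-8): slope -11, span 1
Factored form: p(x) = -8 ⊗ (x ⊕ (-5)) ⊗ (x ⊕ (-1)) ⊗ (x ⊕ 5) ⊗ (x ⊕ 11)
Answer: roots = -5 (mult 1), -1 (mult 1), 5 (mult 1), 11 (mult 1)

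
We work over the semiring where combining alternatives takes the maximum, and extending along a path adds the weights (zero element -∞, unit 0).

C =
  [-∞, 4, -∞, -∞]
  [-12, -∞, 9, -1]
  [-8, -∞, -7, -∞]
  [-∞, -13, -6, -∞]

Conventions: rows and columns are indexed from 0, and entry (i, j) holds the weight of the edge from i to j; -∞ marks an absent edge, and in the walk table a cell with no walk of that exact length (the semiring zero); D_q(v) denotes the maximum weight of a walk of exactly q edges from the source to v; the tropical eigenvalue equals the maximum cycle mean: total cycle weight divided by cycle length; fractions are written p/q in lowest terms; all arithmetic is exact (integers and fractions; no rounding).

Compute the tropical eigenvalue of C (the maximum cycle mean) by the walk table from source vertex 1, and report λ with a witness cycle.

q=0: [-∞, 0, -∞, -∞]
q=1: [-12, -∞, 9, -1]
q=2: [1, -8, 2, -∞]
q=3: [-6, 5, 1, -9]
q=4: [-7, -2, 14, 4]
Optimal cycle mean attained by: cycle 0->1->2->0, total 4 + 9 + (-8), length 3.
Answer: λ = 5/3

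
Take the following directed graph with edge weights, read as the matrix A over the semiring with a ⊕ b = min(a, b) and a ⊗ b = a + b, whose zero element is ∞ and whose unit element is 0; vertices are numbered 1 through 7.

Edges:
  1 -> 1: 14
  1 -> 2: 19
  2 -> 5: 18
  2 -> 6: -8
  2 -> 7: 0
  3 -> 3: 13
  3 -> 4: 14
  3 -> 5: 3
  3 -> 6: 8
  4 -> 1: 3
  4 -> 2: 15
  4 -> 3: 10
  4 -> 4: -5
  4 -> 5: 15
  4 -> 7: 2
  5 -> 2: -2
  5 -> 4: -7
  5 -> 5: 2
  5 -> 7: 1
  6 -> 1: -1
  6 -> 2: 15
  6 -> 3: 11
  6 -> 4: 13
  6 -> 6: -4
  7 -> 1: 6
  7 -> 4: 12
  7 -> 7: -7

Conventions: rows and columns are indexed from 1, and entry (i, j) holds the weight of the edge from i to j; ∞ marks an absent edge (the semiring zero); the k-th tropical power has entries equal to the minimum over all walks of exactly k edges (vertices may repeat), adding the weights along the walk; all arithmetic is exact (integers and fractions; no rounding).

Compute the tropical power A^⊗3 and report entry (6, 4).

A^⊗2:
  [28, 33, ∞, ∞, 37, 11, 19]
  [-9, 7, 3, 5, 20, -12, -7]
  [7, 1, 19, -4, 5, 4, 4]
  [-2, 10, 5, -10, 10, 7, -5]
  [-4, 0, 3, -12, 4, -10, -6]
  [-5, 11, 7, 8, 14, -8, 15]
  [-1, 25, 22, 5, 27, ∞, -14]
A^⊗3:
  [10, 26, 22, 24, 39, 7, 12]
  [-13, 3, -1, 0, 6, -16, -14]
  [-1, 3, 6, -9, 7, -7, -3]
  [-7, 5, 0, -15, 5, 2, -12]
  [-11, 2, -2, -17, 3, -14, -13]
  [-9, 7, 3, 3, 10, -12, 8]
  [-8, 18, 15, -2, 20, 17, -21]
Key observation: the optimum is the walk 6->4->4->4, with weight 13 + (-5) + (-5) = 3.
Optimal value attained by: walk 6->4->4->4.
Answer: (A^⊗3)[6][4] = 3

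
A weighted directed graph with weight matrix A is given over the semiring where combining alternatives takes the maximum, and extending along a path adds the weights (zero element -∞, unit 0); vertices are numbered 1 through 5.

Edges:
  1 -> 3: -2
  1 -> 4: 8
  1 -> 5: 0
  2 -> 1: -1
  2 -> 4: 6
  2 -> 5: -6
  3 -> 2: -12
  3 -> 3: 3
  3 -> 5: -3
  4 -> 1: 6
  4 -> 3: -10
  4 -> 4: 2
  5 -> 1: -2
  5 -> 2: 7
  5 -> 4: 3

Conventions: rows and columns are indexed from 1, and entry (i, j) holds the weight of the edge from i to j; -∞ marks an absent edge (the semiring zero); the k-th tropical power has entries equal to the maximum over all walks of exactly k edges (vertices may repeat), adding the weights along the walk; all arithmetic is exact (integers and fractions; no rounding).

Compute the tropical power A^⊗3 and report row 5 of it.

A^⊗2:
  [14, 7, 1, 10, -5]
  [12, 1, -3, 8, -1]
  [-5, 4, 6, 0, 0]
  [8, -22, 4, 14, 6]
  [9, -∞, -4, 13, 1]
A^⊗3:
  [16, 2, 12, 22, 14]
  [14, 6, 10, 20, 12]
  [6, 7, 9, 10, 3]
  [20, 13, 7, 16, 8]
  [19, 8, 7, 17, 9]
Answer: row 5 of A^⊗3 = [19, 8, 7, 17, 9]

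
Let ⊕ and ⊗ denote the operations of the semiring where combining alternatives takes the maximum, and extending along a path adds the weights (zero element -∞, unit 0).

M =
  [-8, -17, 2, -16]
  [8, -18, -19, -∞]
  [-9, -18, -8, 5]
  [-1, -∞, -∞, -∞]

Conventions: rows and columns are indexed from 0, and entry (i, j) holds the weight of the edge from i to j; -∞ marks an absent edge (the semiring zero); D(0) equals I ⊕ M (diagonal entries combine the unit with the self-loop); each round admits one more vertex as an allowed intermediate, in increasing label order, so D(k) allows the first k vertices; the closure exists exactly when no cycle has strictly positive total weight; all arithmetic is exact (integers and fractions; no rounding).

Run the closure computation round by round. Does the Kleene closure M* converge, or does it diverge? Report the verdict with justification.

D(0):
  [0, -17, 2, -16]
  [8, 0, -19, -∞]
  [-9, -18, 0, 5]
  [-1, -∞, -∞, 0]
D(1):
  [0, -17, 2, -16]
  [8, 0, 10, -8]
  [-9, -18, 0, 5]
  [-1, -18, 1, 0]
D(2):
  [0, -17, 2, -16]
  [8, 0, 10, -8]
  [-9, -18, 0, 5]
  [-1, -18, 1, 0]
Detection: at round 3, diagonal entry (3, 3) turns strictly positive.
Key observation: the cycle 3->0->2->3 has total weight (-1) + 2 + 5, which is strictly positive.
Answer: DIVERGES — positive cycle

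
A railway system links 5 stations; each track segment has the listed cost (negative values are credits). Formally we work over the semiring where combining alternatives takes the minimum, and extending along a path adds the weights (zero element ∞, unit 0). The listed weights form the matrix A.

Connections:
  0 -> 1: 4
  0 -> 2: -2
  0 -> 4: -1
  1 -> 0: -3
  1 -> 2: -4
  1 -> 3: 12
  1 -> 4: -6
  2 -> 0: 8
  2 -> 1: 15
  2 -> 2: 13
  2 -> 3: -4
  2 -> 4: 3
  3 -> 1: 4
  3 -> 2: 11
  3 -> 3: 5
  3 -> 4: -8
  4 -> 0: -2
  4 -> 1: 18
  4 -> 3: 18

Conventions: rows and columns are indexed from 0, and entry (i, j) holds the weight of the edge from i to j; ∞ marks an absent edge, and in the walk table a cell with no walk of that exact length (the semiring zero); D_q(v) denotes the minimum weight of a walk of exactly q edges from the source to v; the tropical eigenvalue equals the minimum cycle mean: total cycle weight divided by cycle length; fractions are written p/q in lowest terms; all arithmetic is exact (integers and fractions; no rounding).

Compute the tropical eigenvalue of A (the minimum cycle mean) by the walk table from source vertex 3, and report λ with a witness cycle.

q=0: [∞, ∞, ∞, 0, ∞]
q=1: [∞, 4, 11, 5, -8]
q=2: [-10, 9, 0, 7, -3]
q=3: [-5, -6, -12, -4, -11]
q=4: [-13, -1, -10, -16, -12]
q=5: [-14, -12, -15, -14, -24]
Optimal cycle mean attained by: cycle 0->2->3->4->0, total (-2) + (-4) + (-8) + (-2), length 4.
Answer: λ = -4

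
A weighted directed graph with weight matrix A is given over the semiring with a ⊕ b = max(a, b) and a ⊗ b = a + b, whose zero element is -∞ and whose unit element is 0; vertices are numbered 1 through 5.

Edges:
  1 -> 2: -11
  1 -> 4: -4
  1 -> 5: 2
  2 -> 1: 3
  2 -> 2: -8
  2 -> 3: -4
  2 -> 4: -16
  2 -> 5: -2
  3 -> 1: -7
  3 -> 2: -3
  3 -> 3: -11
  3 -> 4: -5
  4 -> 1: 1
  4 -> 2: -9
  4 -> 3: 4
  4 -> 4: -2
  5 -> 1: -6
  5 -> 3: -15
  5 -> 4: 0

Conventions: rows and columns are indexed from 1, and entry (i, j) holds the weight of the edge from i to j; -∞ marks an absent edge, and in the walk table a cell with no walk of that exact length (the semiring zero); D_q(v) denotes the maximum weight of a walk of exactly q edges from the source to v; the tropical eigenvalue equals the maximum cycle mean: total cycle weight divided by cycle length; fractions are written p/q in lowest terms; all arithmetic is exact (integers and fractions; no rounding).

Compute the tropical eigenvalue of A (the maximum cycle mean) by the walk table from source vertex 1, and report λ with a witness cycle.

q=0: [0, -∞, -∞, -∞, -∞]
q=1: [-∞, -11, -∞, -4, 2]
q=2: [-3, -13, 0, 2, -13]
q=3: [3, -3, 6, 0, -1]
q=4: [1, 3, 4, 1, 5]
q=5: [6, 1, 5, 5, 3]
Optimal cycle mean attained by: cycle 1->5->4->3->2->1, total 2 + 0 + 4 + (-3) + 3, length 5.
Answer: λ = 6/5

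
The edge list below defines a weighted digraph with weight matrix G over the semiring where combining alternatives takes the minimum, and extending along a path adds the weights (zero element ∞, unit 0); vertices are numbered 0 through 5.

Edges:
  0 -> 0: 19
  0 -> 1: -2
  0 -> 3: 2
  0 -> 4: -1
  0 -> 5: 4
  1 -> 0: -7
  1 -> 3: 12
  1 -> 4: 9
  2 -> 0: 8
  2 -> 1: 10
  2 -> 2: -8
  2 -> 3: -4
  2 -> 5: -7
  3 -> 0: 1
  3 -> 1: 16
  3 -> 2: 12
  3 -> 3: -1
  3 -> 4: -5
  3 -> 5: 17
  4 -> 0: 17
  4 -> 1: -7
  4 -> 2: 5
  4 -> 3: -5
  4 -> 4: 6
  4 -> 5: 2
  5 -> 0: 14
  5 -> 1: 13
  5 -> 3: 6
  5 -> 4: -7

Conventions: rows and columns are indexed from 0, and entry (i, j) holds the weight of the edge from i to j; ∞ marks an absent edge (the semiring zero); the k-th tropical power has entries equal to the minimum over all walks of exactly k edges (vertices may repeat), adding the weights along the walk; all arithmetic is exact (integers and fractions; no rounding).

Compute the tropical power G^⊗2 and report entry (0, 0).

G^⊗2:
  [-9, -8, 4, -6, -3, 1]
  [12, -9, 14, -5, -8, -3]
  [-3, 2, -16, -12, -14, -15]
  [0, -12, 0, -10, -6, -3]
  [-14, -1, -3, -6, -10, -2]
  [6, -14, -2, -12, -1, -5]
Key observation: the optimum is the walk 0->1->0, with weight (-2) + (-7) = -9.
Optimal value attained by: walk 0->1->0.
Answer: (G^⊗2)[0][0] = -9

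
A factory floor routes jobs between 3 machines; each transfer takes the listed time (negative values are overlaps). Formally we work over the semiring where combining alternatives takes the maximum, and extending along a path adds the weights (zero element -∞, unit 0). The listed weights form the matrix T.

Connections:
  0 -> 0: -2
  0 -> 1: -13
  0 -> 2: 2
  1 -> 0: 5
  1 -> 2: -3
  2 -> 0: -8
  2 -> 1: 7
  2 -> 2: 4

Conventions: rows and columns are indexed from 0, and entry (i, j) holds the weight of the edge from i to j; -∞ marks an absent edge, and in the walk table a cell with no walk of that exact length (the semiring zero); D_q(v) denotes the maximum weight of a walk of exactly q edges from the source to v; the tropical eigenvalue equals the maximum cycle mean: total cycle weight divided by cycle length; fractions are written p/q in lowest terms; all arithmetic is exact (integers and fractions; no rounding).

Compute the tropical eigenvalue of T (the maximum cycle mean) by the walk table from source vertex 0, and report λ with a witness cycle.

q=0: [0, -∞, -∞]
q=1: [-2, -13, 2]
q=2: [-4, 9, 6]
q=3: [14, 13, 10]
Optimal cycle mean attained by: cycle 0->2->1->0, total 2 + 7 + 5, length 3.
Answer: λ = 14/3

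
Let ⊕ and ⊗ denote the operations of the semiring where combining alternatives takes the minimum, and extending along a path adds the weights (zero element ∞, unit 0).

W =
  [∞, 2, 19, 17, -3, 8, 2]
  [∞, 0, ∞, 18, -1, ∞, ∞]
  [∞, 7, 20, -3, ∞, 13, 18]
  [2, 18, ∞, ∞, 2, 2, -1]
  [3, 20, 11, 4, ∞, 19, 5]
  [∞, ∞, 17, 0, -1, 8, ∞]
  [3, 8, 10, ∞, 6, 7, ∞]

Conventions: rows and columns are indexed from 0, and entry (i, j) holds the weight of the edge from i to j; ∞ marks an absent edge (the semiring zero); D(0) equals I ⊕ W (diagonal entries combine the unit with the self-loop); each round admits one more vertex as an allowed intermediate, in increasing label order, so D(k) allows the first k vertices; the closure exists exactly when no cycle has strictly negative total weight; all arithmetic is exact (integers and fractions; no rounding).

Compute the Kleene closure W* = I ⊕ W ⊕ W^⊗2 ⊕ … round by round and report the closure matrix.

D(0):
  [0, 2, 19, 17, -3, 8, 2]
  [∞, 0, ∞, 18, -1, ∞, ∞]
  [∞, 7, 0, -3, ∞, 13, 18]
  [2, 18, ∞, 0, 2, 2, -1]
  [3, 20, 11, 4, 0, 19, 5]
  [∞, ∞, 17, 0, -1, 0, ∞]
  [3, 8, 10, ∞, 6, 7, 0]
D(1):
  [0, 2, 19, 17, -3, 8, 2]
  [∞, 0, ∞, 18, -1, ∞, ∞]
  [∞, 7, 0, -3, ∞, 13, 18]
  [2, 4, 21, 0, -1, 2, -1]
  [3, 5, 11, 4, 0, 11, 5]
  [∞, ∞, 17, 0, -1, 0, ∞]
  [3, 5, 10, 20, 0, 7, 0]
D(2):
  [0, 2, 19, 17, -3, 8, 2]
  [∞, 0, ∞, 18, -1, ∞, ∞]
  [∞, 7, 0, -3, 6, 13, 18]
  [2, 4, 21, 0, -1, 2, -1]
  [3, 5, 11, 4, 0, 11, 5]
  [∞, ∞, 17, 0, -1, 0, ∞]
  [3, 5, 10, 20, 0, 7, 0]
D(3):
  [0, 2, 19, 16, -3, 8, 2]
  [∞, 0, ∞, 18, -1, ∞, ∞]
  [∞, 7, 0, -3, 6, 13, 18]
  [2, 4, 21, 0, -1, 2, -1]
  [3, 5, 11, 4, 0, 11, 5]
  [∞, 24, 17, 0, -1, 0, 35]
  [3, 5, 10, 7, 0, 7, 0]
D(4):
  [0, 2, 19, 16, -3, 8, 2]
  [20, 0, 39, 18, -1, 20, 17]
  [-1, 1, 0, -3, -4, -1, -4]
  [2, 4, 21, 0, -1, 2, -1]
  [3, 5, 11, 4, 0, 6, 3]
  [2, 4, 17, 0, -1, 0, -1]
  [3, 5, 10, 7, 0, 7, 0]
D(5):
  [0, 2, 8, 1, -3, 3, 0]
  [2, 0, 10, 3, -1, 5, 2]
  [-1, 1, 0, -3, -4, -1, -4]
  [2, 4, 10, 0, -1, 2, -1]
  [3, 5, 11, 4, 0, 6, 3]
  [2, 4, 10, 0, -1, 0, -1]
  [3, 5, 10, 4, 0, 6, 0]
D(6):
  [0, 2, 8, 1, -3, 3, 0]
  [2, 0, 10, 3, -1, 5, 2]
  [-1, 1, 0, -3, -4, -1, -4]
  [2, 4, 10, 0, -1, 2, -1]
  [3, 5, 11, 4, 0, 6, 3]
  [2, 4, 10, 0, -1, 0, -1]
  [3, 5, 10, 4, 0, 6, 0]
D(7):
  [0, 2, 8, 1, -3, 3, 0]
  [2, 0, 10, 3, -1, 5, 2]
  [-1, 1, 0, -3, -4, -1, -4]
  [2, 4, 9, 0, -1, 2, -1]
  [3, 5, 11, 4, 0, 6, 3]
  [2, 4, 9, 0, -1, 0, -1]
  [3, 5, 10, 4, 0, 6, 0]
Answer: W* = [[0, 2, 8, 1, -3, 3, 0], [2, 0, 10, 3, -1, 5, 2], [-1, 1, 0, -3, -4, -1, -4], [2, 4, 9, 0, -1, 2, -1], [3, 5, 11, 4, 0, 6, 3], [2, 4, 9, 0, -1, 0, -1], [3, 5, 10, 4, 0, 6, 0]]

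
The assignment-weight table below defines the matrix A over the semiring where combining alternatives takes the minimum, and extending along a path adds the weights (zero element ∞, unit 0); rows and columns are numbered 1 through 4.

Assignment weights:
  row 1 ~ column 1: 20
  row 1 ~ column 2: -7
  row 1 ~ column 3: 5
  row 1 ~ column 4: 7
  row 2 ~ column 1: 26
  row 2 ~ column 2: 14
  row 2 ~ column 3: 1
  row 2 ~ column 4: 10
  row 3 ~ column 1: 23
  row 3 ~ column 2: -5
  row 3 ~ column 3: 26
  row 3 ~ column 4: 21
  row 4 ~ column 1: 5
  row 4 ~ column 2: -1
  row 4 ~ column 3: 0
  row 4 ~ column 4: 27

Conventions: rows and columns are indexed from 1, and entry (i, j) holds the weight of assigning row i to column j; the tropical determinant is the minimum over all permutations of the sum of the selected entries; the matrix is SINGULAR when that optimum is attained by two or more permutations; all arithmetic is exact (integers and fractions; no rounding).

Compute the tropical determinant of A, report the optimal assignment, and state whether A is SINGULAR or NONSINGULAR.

σ = (1, 2, 3, 4): 20 + 14 + 26 + 27 = 87
σ = (1, 2, 4, 3): 20 + 14 + 21 + 0 = 55
σ = (1, 3, 2, 4): 20 + 1 + (-5) + 27 = 43
σ = (1, 3, 4, 2): 20 + 1 + 21 + (-1) = 41
σ = (1, 4, 2, 3): 20 + 10 + (-5) + 0 = 25
σ = (1, 4, 3, 2): 20 + 10 + 26 + (-1) = 55
σ = (2, 1, 3, 4): (-7) + 26 + 26 + 27 = 72
σ = (2, 1, 4, 3): (-7) + 26 + 21 + 0 = 40
σ = (2, 3, 1, 4): (-7) + 1 + 23 + 27 = 44
σ = (2, 3, 4, 1): (-7) + 1 + 21 + 5 = 20
σ = (2, 4, 1, 3): (-7) + 10 + 23 + 0 = 26
σ = (2, 4, 3, 1): (-7) + 10 + 26 + 5 = 34
σ = (3, 1, 2, 4): 5 + 26 + (-5) + 27 = 53
σ = (3, 1, 4, 2): 5 + 26 + 21 + (-1) = 51
σ = (3, 2, 1, 4): 5 + 14 + 23 + 27 = 69
σ = (3, 2, 4, 1): 5 + 14 + 21 + 5 = 45
σ = (3, 4, 1, 2): 5 + 10 + 23 + (-1) = 37
σ = (3, 4, 2, 1): 5 + 10 + (-5) + 5 = 15
σ = (4, 1, 2, 3): 7 + 26 + (-5) + 0 = 28
σ = (4, 1, 3, 2): 7 + 26 + 26 + (-1) = 58
σ = (4, 2, 1, 3): 7 + 14 + 23 + 0 = 44
σ = (4, 2, 3, 1): 7 + 14 + 26 + 5 = 52
σ = (4, 3, 1, 2): 7 + 1 + 23 + (-1) = 30
σ = (4, 3, 2, 1): 7 + 1 + (-5) + 5 = 8
Optimal value attained by: σ = (4, 3, 2, 1).
Answer: det⊕(A) = 8; verdict: NONSINGULAR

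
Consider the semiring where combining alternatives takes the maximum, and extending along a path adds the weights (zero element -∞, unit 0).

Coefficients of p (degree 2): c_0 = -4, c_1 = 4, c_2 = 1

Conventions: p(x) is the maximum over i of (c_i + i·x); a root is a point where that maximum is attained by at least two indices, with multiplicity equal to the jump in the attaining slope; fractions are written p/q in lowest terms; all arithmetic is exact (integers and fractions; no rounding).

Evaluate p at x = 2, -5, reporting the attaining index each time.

p(2) = max(-4+0·2=-4, 4+1·2=6, 1+2·2=5) = 6 (attained by i=1)
p(-5) = max(-4+0·(-5)=-4, 4+1·(-5)=-1, 1+2·(-5)=-9) = -1 (attained by i=1)
Answer: p(2) = 6; p(-5) = -1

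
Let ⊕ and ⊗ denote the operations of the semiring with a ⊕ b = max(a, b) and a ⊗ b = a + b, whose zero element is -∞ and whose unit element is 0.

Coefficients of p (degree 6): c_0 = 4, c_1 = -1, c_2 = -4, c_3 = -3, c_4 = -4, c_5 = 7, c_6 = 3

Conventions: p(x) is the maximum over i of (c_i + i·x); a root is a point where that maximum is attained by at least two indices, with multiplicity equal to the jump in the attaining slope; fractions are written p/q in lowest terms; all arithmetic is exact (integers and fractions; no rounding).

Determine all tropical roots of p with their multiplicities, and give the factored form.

hull edge (i=0, c=4) to (i=5, c=7): slope 3/5, span 5
hull edge (i=5, c=7) to (i=6, c=3): slope -4, span 1
Factored form: p(x) = 3 ⊗ (x ⊕ (-3/5)) ⊗ (x ⊕ (-3/5)) ⊗ (x ⊕ (-3/5)) ⊗ (x ⊕ (-3/5)) ⊗ (x ⊕ (-3/5)) ⊗ (x ⊕ 4)
Answer: roots = -3/5 (mult 5), 4 (mult 1)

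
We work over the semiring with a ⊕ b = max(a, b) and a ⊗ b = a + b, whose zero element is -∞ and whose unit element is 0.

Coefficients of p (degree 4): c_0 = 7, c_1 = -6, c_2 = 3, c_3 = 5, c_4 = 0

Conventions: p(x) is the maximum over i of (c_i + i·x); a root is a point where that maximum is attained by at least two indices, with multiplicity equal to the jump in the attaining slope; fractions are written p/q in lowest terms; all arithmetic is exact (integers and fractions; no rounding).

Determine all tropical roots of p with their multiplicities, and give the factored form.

hull edge (i=0, c=7) to (i=3, c=5): slope -2/3, span 3
hull edge (i=3, c=5) to (i=4, c=0): slope -5, span 1
Factored form: p(x) = 0 ⊗ (x ⊕ 2/3) ⊗ (x ⊕ 2/3) ⊗ (x ⊕ 2/3) ⊗ (x ⊕ 5)
Answer: roots = 2/3 (mult 3), 5 (mult 1)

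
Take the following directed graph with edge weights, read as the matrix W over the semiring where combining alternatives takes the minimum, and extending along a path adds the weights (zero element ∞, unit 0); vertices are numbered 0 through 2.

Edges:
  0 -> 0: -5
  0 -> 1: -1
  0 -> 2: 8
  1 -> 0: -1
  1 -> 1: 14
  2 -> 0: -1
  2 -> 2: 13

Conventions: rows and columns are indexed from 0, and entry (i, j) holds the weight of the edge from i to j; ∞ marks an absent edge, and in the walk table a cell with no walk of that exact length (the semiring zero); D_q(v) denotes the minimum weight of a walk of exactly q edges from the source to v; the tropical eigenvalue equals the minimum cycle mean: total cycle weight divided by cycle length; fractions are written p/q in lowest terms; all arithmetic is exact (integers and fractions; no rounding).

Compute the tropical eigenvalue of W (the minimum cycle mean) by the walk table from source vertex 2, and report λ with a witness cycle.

q=0: [∞, ∞, 0]
q=1: [-1, ∞, 13]
q=2: [-6, -2, 7]
q=3: [-11, -7, 2]
Optimal cycle mean attained by: cycle 0->0, total (-5), length 1.
Answer: λ = -5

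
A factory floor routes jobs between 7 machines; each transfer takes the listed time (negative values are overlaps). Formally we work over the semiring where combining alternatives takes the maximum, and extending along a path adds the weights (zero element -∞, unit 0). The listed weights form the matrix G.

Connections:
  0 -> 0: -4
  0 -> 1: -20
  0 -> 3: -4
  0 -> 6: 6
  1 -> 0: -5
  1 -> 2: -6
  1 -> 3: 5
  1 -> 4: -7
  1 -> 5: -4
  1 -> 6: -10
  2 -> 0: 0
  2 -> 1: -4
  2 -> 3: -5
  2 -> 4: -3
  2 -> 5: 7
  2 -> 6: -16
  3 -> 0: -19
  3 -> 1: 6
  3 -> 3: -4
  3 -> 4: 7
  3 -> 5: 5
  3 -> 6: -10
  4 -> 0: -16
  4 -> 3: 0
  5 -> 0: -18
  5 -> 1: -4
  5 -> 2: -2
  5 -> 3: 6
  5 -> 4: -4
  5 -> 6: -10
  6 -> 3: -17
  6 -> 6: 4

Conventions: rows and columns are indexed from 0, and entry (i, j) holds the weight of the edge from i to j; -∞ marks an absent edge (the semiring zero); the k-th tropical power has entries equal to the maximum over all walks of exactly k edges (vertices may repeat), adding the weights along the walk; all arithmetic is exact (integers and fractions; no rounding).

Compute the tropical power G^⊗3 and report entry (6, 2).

G^⊗2:
  [-8, 2, -26, -8, 3, 1, 10]
  [-6, 11, -6, 2, 12, 10, 1]
  [-4, 3, 5, 13, 3, 0, 6]
  [1, 2, 3, 11, 3, 2, -4]
  [-19, 6, -∞, -4, 7, 5, -10]
  [-2, 12, -10, 2, 13, 11, -4]
  [-36, -11, -∞, -13, -10, -12, 8]
G^⊗3:
  [-3, -2, -1, 7, -1, -2, 14]
  [6, 8, 8, 16, 9, 7, 5]
  [5, 19, -2, 9, 20, 18, 10]
  [3, 17, 0, 8, 18, 16, 7]
  [1, 2, 3, 11, 3, 2, -4]
  [7, 8, 9, 17, 9, 8, 4]
  [-16, -7, -14, -6, -6, -8, 12]
Key observation: the optimum is the walk 6->3->5->2, with weight (-17) + 5 + (-2) = -14.
Optimal value attained by: walk 6->3->5->2.
Answer: (G^⊗3)[6][2] = -14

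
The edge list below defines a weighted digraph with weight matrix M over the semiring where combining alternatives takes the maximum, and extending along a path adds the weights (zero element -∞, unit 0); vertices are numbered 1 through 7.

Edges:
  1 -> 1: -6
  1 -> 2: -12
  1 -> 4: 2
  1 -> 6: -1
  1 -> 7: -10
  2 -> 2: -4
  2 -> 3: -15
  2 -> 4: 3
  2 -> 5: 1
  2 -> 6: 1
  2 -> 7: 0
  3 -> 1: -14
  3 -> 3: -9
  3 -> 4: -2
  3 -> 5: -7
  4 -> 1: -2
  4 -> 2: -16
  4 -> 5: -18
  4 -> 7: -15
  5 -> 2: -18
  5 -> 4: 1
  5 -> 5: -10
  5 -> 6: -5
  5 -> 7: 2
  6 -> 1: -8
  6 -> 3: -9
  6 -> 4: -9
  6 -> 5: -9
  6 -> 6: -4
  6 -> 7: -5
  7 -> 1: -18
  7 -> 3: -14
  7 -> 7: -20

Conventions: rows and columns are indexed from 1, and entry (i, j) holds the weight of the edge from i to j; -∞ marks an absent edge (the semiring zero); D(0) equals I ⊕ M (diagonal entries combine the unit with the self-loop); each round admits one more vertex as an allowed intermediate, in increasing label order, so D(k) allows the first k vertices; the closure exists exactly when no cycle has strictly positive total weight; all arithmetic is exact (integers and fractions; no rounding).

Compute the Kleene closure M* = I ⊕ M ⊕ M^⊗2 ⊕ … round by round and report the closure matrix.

D(0):
  [0, -12, -∞, 2, -∞, -1, -10]
  [-∞, 0, -15, 3, 1, 1, 0]
  [-14, -∞, 0, -2, -7, -∞, -∞]
  [-2, -16, -∞, 0, -18, -∞, -15]
  [-∞, -18, -∞, 1, 0, -5, 2]
  [-8, -∞, -9, -9, -9, 0, -5]
  [-18, -∞, -14, -∞, -∞, -∞, 0]
D(1):
  [0, -12, -∞, 2, -∞, -1, -10]
  [-∞, 0, -15, 3, 1, 1, 0]
  [-14, -26, 0, -2, -7, -15, -24]
  [-2, -14, -∞, 0, -18, -3, -12]
  [-∞, -18, -∞, 1, 0, -5, 2]
  [-8, -20, -9, -6, -9, 0, -5]
  [-18, -30, -14, -16, -∞, -19, 0]
D(2):
  [0, -12, -27, 2, -11, -1, -10]
  [-∞, 0, -15, 3, 1, 1, 0]
  [-14, -26, 0, -2, -7, -15, -24]
  [-2, -14, -29, 0, -13, -3, -12]
  [-∞, -18, -33, 1, 0, -5, 2]
  [-8, -20, -9, -6, -9, 0, -5]
  [-18, -30, -14, -16, -29, -19, 0]
D(3):
  [0, -12, -27, 2, -11, -1, -10]
  [-29, 0, -15, 3, 1, 1, 0]
  [-14, -26, 0, -2, -7, -15, -24]
  [-2, -14, -29, 0, -13, -3, -12]
  [-47, -18, -33, 1, 0, -5, 2]
  [-8, -20, -9, -6, -9, 0, -5]
  [-18, -30, -14, -16, -21, -19, 0]
D(4):
  [0, -12, -27, 2, -11, -1, -10]
  [1, 0, -15, 3, 1, 1, 0]
  [-4, -16, 0, -2, -7, -5, -14]
  [-2, -14, -29, 0, -13, -3, -12]
  [-1, -13, -28, 1, 0, -2, 2]
  [-8, -20, -9, -6, -9, 0, -5]
  [-18, -30, -14, -16, -21, -19, 0]
D(5):
  [0, -12, -27, 2, -11, -1, -9]
  [1, 0, -15, 3, 1, 1, 3]
  [-4, -16, 0, -2, -7, -5, -5]
  [-2, -14, -29, 0, -13, -3, -11]
  [-1, -13, -28, 1, 0, -2, 2]
  [-8, -20, -9, -6, -9, 0, -5]
  [-18, -30, -14, -16, -21, -19, 0]
D(6):
  [0, -12, -10, 2, -10, -1, -6]
  [1, 0, -8, 3, 1, 1, 3]
  [-4, -16, 0, -2, -7, -5, -5]
  [-2, -14, -12, 0, -12, -3, -8]
  [-1, -13, -11, 1, 0, -2, 2]
  [-8, -20, -9, -6, -9, 0, -5]
  [-18, -30, -14, -16, -21, -19, 0]
D(7):
  [0, -12, -10, 2, -10, -1, -6]
  [1, 0, -8, 3, 1, 1, 3]
  [-4, -16, 0, -2, -7, -5, -5]
  [-2, -14, -12, 0, -12, -3, -8]
  [-1, -13, -11, 1, 0, -2, 2]
  [-8, -20, -9, -6, -9, 0, -5]
  [-18, -30, -14, -16, -21, -19, 0]
Answer: M* = [[0, -12, -10, 2, -10, -1, -6], [1, 0, -8, 3, 1, 1, 3], [-4, -16, 0, -2, -7, -5, -5], [-2, -14, -12, 0, -12, -3, -8], [-1, -13, -11, 1, 0, -2, 2], [-8, -20, -9, -6, -9, 0, -5], [-18, -30, -14, -16, -21, -19, 0]]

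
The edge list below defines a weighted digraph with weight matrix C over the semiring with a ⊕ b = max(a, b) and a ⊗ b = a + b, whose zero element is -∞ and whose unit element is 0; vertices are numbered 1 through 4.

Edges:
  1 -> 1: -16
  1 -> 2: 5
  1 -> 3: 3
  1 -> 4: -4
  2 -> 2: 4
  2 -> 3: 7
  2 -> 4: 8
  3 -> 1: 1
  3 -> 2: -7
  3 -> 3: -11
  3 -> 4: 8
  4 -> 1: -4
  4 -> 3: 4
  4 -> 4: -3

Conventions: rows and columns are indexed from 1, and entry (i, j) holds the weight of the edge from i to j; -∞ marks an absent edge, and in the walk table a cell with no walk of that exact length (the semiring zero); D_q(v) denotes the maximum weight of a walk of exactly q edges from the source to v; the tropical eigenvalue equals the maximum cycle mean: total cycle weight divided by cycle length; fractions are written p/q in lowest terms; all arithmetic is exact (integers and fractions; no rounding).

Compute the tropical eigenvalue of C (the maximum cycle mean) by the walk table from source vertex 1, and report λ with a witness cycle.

q=0: [0, -∞, -∞, -∞]
q=1: [-16, 5, 3, -4]
q=2: [4, 9, 12, 13]
q=3: [13, 13, 17, 20]
q=4: [18, 18, 24, 25]
Optimal cycle mean attained by: cycle 3->4->3, total 8 + 4, length 2.
Answer: λ = 6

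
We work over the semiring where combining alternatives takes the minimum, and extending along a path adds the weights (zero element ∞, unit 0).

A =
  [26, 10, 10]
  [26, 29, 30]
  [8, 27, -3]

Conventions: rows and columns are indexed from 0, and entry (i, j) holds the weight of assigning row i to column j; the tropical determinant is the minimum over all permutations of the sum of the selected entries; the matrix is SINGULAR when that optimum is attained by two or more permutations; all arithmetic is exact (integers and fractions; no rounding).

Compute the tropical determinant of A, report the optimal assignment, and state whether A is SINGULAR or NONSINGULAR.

σ = (0, 1, 2): 26 + 29 + (-3) = 52
σ = (0, 2, 1): 26 + 30 + 27 = 83
σ = (1, 0, 2): 10 + 26 + (-3) = 33
σ = (1, 2, 0): 10 + 30 + 8 = 48
σ = (2, 0, 1): 10 + 26 + 27 = 63
σ = (2, 1, 0): 10 + 29 + 8 = 47
Optimal value attained by: σ = (1, 0, 2).
Answer: det⊕(A) = 33; verdict: NONSINGULAR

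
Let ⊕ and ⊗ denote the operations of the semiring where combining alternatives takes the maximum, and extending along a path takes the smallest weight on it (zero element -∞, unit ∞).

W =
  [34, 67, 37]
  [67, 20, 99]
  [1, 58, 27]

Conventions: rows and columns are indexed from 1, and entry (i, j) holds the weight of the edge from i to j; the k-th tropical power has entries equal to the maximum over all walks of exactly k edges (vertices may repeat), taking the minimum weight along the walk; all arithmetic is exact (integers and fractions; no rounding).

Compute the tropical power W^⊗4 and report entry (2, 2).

W^⊗2:
  [67, 37, 67]
  [34, 67, 37]
  [58, 27, 58]
W^⊗3:
  [37, 67, 37]
  [67, 37, 67]
  [34, 58, 37]
W^⊗4:
  [67, 37, 67]
  [37, 67, 37]
  [58, 37, 58]
Key observation: the optimum is the walk 2->1->2->1->2, with weight 67 min 67 min 67 min 67 = 67.
Optimal value attained by: walk 2->1->2->1->2.
Answer: (W^⊗4)[2][2] = 67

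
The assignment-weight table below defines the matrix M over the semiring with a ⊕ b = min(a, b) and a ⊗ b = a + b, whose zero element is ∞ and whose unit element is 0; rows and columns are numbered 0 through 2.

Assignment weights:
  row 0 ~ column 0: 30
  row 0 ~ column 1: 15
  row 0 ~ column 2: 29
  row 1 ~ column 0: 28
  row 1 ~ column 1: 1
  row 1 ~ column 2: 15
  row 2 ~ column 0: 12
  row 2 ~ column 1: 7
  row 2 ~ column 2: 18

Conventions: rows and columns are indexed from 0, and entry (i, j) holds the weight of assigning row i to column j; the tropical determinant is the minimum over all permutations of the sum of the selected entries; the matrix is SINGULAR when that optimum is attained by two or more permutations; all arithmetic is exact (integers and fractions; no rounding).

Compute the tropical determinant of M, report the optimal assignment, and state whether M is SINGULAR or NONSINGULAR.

σ = (0, 1, 2): 30 + 1 + 18 = 49
σ = (0, 2, 1): 30 + 15 + 7 = 52
σ = (1, 0, 2): 15 + 28 + 18 = 61
σ = (1, 2, 0): 15 + 15 + 12 = 42
σ = (2, 0, 1): 29 + 28 + 7 = 64
σ = (2, 1, 0): 29 + 1 + 12 = 42
Optimal value attained by: σ = (1, 2, 0).
Answer: det⊕(M) = 42; verdict: SINGULAR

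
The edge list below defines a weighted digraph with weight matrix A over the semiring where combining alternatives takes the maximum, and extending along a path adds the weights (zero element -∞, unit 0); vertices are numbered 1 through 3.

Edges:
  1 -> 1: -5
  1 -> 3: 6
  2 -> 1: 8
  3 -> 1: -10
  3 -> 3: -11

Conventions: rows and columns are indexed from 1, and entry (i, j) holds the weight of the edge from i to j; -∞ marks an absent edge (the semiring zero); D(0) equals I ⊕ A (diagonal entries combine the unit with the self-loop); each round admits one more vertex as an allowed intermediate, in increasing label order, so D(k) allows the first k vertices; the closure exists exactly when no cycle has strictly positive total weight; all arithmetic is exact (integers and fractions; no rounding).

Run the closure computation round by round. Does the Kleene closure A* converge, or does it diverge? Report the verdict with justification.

D(0):
  [0, -∞, 6]
  [8, 0, -∞]
  [-10, -∞, 0]
D(1):
  [0, -∞, 6]
  [8, 0, 14]
  [-10, -∞, 0]
D(2):
  [0, -∞, 6]
  [8, 0, 14]
  [-10, -∞, 0]
D(3):
  [0, -∞, 6]
  [8, 0, 14]
  [-10, -∞, 0]
Key observation: every diagonal entry stays at the unit through all rounds, so no improving cycle exists.
Answer: CONVERGES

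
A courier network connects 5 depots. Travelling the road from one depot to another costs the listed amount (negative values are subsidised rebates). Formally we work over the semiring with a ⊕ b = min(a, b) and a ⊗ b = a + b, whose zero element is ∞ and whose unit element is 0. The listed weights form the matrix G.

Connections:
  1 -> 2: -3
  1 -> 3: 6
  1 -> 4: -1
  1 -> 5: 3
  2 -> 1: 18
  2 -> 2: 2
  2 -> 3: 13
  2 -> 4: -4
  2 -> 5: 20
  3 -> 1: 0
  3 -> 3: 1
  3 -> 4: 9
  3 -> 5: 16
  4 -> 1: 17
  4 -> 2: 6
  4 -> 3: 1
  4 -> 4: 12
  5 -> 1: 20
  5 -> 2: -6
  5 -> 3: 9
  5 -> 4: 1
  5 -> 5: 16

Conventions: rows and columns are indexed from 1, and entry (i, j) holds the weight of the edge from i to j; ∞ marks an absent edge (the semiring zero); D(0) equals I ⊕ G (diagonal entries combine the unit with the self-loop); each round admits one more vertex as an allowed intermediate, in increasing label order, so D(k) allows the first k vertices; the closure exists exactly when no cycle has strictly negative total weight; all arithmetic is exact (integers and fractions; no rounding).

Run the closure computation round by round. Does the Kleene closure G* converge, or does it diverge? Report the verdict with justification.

D(0):
  [0, -3, 6, -1, 3]
  [18, 0, 13, -4, 20]
  [0, ∞, 0, 9, 16]
  [17, 6, 1, 0, ∞]
  [20, -6, 9, 1, 0]
D(1):
  [0, -3, 6, -1, 3]
  [18, 0, 13, -4, 20]
  [0, -3, 0, -1, 3]
  [17, 6, 1, 0, 20]
  [20, -6, 9, 1, 0]
D(2):
  [0, -3, 6, -7, 3]
  [18, 0, 13, -4, 20]
  [0, -3, 0, -7, 3]
  [17, 6, 1, 0, 20]
  [12, -6, 7, -10, 0]
Detection: at round 3, diagonal entry (4, 4) turns strictly negative.
Key observation: the cycle 4->3->1->2->4 has total weight 1 + 0 + (-3) + (-4), which is strictly negative.
Answer: DIVERGES — negative cycle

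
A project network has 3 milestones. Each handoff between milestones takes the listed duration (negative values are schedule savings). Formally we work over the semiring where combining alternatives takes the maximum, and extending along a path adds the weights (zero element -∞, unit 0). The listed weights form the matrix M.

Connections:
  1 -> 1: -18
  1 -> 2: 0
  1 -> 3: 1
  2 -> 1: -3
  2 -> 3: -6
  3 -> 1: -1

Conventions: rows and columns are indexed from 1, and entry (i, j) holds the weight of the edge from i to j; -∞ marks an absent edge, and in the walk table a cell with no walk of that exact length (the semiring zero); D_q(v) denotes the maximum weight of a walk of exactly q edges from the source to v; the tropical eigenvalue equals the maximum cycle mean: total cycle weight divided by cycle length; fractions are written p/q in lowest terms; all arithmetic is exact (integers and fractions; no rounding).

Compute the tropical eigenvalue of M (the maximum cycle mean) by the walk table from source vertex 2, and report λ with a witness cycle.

q=0: [-∞, 0, -∞]
q=1: [-3, -∞, -6]
q=2: [-7, -3, -2]
q=3: [-3, -7, -6]
Optimal cycle mean attained by: cycle 1->3->1, total 1 + (-1), length 2.
Answer: λ = 0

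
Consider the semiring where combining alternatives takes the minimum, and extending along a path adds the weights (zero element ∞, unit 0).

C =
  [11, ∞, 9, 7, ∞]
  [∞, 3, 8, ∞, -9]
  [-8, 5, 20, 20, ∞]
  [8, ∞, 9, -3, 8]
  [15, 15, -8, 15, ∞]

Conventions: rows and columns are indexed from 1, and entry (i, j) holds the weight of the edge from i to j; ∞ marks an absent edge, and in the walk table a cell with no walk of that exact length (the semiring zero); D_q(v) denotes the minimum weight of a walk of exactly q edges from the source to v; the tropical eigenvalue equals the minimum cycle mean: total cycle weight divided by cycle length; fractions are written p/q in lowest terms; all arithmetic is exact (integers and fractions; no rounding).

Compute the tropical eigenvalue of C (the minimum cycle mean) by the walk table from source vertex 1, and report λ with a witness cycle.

q=0: [0, ∞, ∞, ∞, ∞]
q=1: [11, ∞, 9, 7, ∞]
q=2: [1, 14, 16, 4, 15]
q=3: [8, 17, 7, 1, 5]
q=4: [-1, 12, -3, -2, 8]
q=5: [-11, 2, 0, -5, 3]
Optimal cycle mean attained by: cycle 2->5->3->2, total (-9) + (-8) + 5, length 3.
Answer: λ = -4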